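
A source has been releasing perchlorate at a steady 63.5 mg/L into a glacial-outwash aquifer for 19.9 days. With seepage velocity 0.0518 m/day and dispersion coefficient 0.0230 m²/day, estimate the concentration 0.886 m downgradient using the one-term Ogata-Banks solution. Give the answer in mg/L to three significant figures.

35.6 mg/L

For a continuous step input, C/C₀ ≈ ½·erfc((x−vt)/(2√(Dt))).
vt = 0.0518 × 19.9 = 1.03082 m and 2√(Dt) = 2√(0.0230 × 19.9) = 1.353 m.
Argument (x−vt)/(2√(Dt)) = (0.886 − 1.03082)/1.353 = -0.1070; ½·erfc(-0.1070) = 0.5601.
C = 63.5 × 0.5601 = 35.6 mg/L.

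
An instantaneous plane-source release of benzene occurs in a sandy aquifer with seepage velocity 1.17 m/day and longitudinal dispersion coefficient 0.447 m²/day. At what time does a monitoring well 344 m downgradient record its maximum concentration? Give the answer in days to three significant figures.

For the 1D instantaneous-source solution, setting ∂C/∂t = 0 at fixed x gives v²t² + 2Dt − x² = 0, so t = (√(D² + v²x²) − D)/v².
√(D² + v²x²) = √(0.447² + 1.17² × 344²) = 402.5; v² = 1.3689.
t = (402.5 − 0.447)/1.3689 = 294 days (vs. the pure-advection estimate x/v = 294 d).

294 days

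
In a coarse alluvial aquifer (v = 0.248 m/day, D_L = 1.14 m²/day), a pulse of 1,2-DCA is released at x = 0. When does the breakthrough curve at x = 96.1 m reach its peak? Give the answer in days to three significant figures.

For the 1D instantaneous-source solution, setting ∂C/∂t = 0 at fixed x gives v²t² + 2Dt − x² = 0, so t = (√(D² + v²x²) − D)/v².
√(D² + v²x²) = √(1.14² + 0.248² × 96.1²) = 23.86; v² = 0.061504.
t = (23.86 − 1.14)/0.061504 = 369 days (vs. the pure-advection estimate x/v = 388 d).

369 days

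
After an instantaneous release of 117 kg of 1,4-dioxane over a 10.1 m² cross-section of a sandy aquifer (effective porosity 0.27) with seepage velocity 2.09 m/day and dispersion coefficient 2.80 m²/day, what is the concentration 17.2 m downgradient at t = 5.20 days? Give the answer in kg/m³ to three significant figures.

1.59 kg/m³

For an instantaneous plane source, C(x,t) = M/(n_e·A·√(4πDt)) · exp(−(x−vt)²/(4Dt)), with n_e·A the pore (flow) area.
Plume center vt = 2.09 × 5.20 = 10.868 m, so the well at 17.2 m is 6.332 m downgradient of the peak.
√(4πDt) = 13.53 m, giving peak height M/(n_e·A·√(4πDt)) = 117/(0.27 × 10.1 × 13.53) = 3.171 kg/m³.
(x−vt)²/(4Dt) = (6.332)²/(4 × 2.80 × 5.20) = 0.6884; exp(−0.6884) = 0.5024.
C = 3.171 × 0.5024 = 1.59 kg/m³.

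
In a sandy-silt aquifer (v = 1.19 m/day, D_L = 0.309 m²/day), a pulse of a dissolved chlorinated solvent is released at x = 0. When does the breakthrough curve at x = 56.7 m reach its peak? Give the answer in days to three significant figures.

47.4 days

For the 1D instantaneous-source solution, setting ∂C/∂t = 0 at fixed x gives v²t² + 2Dt − x² = 0, so t = (√(D² + v²x²) − D)/v².
√(D² + v²x²) = √(0.309² + 1.19² × 56.7²) = 67.47; v² = 1.4161.
t = (67.47 − 0.309)/1.4161 = 47.4 days (vs. the pure-advection estimate x/v = 47.6 d).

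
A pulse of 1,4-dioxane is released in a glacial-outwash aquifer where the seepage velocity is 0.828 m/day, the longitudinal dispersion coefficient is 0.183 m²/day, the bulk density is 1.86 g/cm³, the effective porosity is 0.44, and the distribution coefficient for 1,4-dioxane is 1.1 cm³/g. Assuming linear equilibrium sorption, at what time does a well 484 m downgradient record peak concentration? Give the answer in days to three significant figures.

3300 days

Retardation factor R = 1 + ρ_b·K_d/n = 1 + 1.86 × 1.1/0.44 = 5.650.
Sorption retards both mechanisms: v_R = v/R = 0.1465 m/day, D_R = D/R = 0.03239 m²/day.
Peak time from v_R²t² + 2D_R t − x² = 0: t = (√(D_R² + v_R²x²) − D_R)/v_R².
√(D_R² + v_R²x²) = √(0.03239² + 0.1465² × 484²) = 70.91; v_R² = 0.02146.
t = (70.91 − 0.03239)/0.02146 = 3300 days.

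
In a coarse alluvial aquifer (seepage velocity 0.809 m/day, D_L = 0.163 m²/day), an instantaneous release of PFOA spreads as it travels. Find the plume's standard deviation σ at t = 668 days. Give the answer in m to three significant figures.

14.8 m

Dispersive spreading gives a Gaussian with σ² = 2Dt; advection only shifts the center.
σ = √(2 × 0.163 × 668) = 14.8 m.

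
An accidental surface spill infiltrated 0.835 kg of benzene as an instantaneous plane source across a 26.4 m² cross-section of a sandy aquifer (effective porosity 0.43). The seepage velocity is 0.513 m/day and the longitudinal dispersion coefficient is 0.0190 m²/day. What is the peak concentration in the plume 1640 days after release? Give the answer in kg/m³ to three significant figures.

The peak of an instantaneous 1D plume sits at x = vt; there the Gaussian factor is 1 and C_max = M/(n_e·A·√(4πDt)), where n_e·A is the pore area the mass is dissolved in.
√(4πDt) = √(4π × 0.0190 × 1640) = 19.79 m, so C_max = 0.835/(0.43 × 26.4 × 19.79) = 0.00372 kg/m³.

0.00372 kg/m³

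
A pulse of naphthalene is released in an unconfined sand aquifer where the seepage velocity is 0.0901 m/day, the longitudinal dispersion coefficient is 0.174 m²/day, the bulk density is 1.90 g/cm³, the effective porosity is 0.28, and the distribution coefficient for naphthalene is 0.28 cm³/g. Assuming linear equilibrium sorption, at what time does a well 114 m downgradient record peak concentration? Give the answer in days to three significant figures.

3610 days

Retardation factor R = 1 + ρ_b·K_d/n = 1 + 1.90 × 0.28/0.28 = 2.900.
Sorption retards both mechanisms: v_R = v/R = 0.03107 m/day, D_R = D/R = 0.06000 m²/day.
Peak time from v_R²t² + 2D_R t − x² = 0: t = (√(D_R² + v_R²x²) − D_R)/v_R².
√(D_R² + v_R²x²) = √(0.06000² + 0.03107² × 114²) = 3.542; v_R² = 0.0009653.
t = (3.542 − 0.06000)/0.0009653 = 3610 days.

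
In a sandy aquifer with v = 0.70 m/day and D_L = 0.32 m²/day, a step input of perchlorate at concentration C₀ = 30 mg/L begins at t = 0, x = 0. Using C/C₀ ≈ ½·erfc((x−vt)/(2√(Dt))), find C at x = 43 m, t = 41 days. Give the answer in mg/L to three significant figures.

0.0787 mg/L

For a continuous step input, C/C₀ ≈ ½·erfc((x−vt)/(2√(Dt))).
vt = 0.70 × 41 = 28.7 m and 2√(Dt) = 2√(0.32 × 41) = 7.244 m.
Argument (x−vt)/(2√(Dt)) = (43 − 28.7)/7.244 = 1.974; ½·erfc(1.974) = 0.002622.
C = 30 × 0.002622 = 0.0787 mg/L.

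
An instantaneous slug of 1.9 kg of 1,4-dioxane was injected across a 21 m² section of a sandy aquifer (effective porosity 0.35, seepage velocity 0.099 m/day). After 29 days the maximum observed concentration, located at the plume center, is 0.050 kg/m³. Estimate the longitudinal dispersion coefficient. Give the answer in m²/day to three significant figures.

0.0733 m²/day

At the plume center C_max = M/(n_e·A·√(4πDt)), so D = M²/(4πt·(n_e·A·C_max)²).
n_e·A·C_max = 0.35 × 21 × 0.050 = 0.3675 kg/m.
D = 1.9²/(4π × 29 × 0.3675²) = 0.0733 m²/day.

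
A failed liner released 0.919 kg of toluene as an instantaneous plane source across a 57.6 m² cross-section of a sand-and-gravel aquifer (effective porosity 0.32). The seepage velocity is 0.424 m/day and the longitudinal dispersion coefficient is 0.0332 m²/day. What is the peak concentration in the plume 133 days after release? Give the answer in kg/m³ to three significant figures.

The peak of an instantaneous 1D plume sits at x = vt; there the Gaussian factor is 1 and C_max = M/(n_e·A·√(4πDt)), where n_e·A is the pore area the mass is dissolved in.
√(4πDt) = √(4π × 0.0332 × 133) = 7.449 m, so C_max = 0.919/(0.32 × 57.6 × 7.449) = 0.00669 kg/m³.

0.00669 kg/m³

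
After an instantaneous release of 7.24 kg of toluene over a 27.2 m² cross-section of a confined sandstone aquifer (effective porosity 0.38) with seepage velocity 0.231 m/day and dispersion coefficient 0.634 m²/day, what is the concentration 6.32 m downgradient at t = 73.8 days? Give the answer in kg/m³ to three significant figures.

0.0156 kg/m³

For an instantaneous plane source, C(x,t) = M/(n_e·A·√(4πDt)) · exp(−(x−vt)²/(4Dt)), with n_e·A the pore (flow) area.
Plume center vt = 0.231 × 73.8 = 17.0478 m, so the well at 6.32 m is 10.7278 m upgradient of the peak.
√(4πDt) = 24.25 m, giving peak height M/(n_e·A·√(4πDt)) = 7.24/(0.38 × 27.2 × 24.25) = 0.02889 kg/m³.
(x−vt)²/(4Dt) = (-10.7278)²/(4 × 0.634 × 73.8) = 0.6149; exp(−0.6149) = 0.5407.
C = 0.02889 × 0.5407 = 0.0156 kg/m³.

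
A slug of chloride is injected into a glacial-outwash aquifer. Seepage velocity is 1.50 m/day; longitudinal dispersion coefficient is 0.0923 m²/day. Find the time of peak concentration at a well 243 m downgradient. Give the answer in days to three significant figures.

For the 1D instantaneous-source solution, setting ∂C/∂t = 0 at fixed x gives v²t² + 2Dt − x² = 0, so t = (√(D² + v²x²) − D)/v².
√(D² + v²x²) = √(0.0923² + 1.50² × 243²) = 364.5; v² = 2.25.
t = (364.5 − 0.0923)/2.25 = 162 days (vs. the pure-advection estimate x/v = 162 d).

162 days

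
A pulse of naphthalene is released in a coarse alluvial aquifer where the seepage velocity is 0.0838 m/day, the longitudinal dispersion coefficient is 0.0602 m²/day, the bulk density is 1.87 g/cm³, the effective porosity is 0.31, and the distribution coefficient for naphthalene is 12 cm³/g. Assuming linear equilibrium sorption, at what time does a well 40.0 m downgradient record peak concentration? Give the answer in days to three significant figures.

34400 days

Retardation factor R = 1 + ρ_b·K_d/n = 1 + 1.87 × 12/0.31 = 73.39.
Sorption retards both mechanisms: v_R = v/R = 0.001142 m/day, D_R = D/R = 0.0008203 m²/day.
Peak time from v_R²t² + 2D_R t − x² = 0: t = (√(D_R² + v_R²x²) − D_R)/v_R².
√(D_R² + v_R²x²) = √(0.0008203² + 0.001142² × 40.0²) = 0.04569; v_R² = 1.304e-06.
t = (0.04569 − 0.0008203)/1.304e-06 = 34400 days.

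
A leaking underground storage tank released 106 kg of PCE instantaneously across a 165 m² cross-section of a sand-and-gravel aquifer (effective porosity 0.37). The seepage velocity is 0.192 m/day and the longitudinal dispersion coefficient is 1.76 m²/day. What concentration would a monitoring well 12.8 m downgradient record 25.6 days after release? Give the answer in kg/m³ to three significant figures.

0.0517 kg/m³

For an instantaneous plane source, C(x,t) = M/(n_e·A·√(4πDt)) · exp(−(x−vt)²/(4Dt)), with n_e·A the pore (flow) area.
Plume center vt = 0.192 × 25.6 = 4.9152 m, so the well at 12.8 m is 7.8848 m downgradient of the peak.
√(4πDt) = 23.79 m, giving peak height M/(n_e·A·√(4πDt)) = 106/(0.37 × 165 × 23.79) = 0.07298 kg/m³.
(x−vt)²/(4Dt) = (7.8848)²/(4 × 1.76 × 25.6) = 0.3450; exp(−0.3450) = 0.7082.
C = 0.07298 × 0.7082 = 0.0517 kg/m³.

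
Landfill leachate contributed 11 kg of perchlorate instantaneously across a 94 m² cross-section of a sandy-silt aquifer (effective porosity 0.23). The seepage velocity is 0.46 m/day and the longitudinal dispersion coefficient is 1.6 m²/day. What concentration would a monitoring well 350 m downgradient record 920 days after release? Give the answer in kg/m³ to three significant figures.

For an instantaneous plane source, C(x,t) = M/(n_e·A·√(4πDt)) · exp(−(x−vt)²/(4Dt)), with n_e·A the pore (flow) area.
Plume center vt = 0.46 × 920 = 423.2 m, so the well at 350 m is 73.2 m upgradient of the peak.
√(4πDt) = 136.0 m, giving peak height M/(n_e·A·√(4πDt)) = 11/(0.23 × 94 × 136.0) = 0.003741 kg/m³.
(x−vt)²/(4Dt) = (-73.2)²/(4 × 1.6 × 920) = 0.9100; exp(−0.9100) = 0.4025.
C = 0.003741 × 0.4025 = 0.00151 kg/m³.

0.00151 kg/m³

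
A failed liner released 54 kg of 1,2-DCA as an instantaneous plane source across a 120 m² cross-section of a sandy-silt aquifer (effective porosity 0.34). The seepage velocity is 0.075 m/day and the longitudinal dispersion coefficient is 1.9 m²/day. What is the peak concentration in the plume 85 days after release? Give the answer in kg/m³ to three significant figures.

The peak of an instantaneous 1D plume sits at x = vt; there the Gaussian factor is 1 and C_max = M/(n_e·A·√(4πDt)), where n_e·A is the pore area the mass is dissolved in.
√(4πDt) = √(4π × 1.9 × 85) = 45.05 m, so C_max = 54/(0.34 × 120 × 45.05) = 0.0294 kg/m³.

0.0294 kg/m³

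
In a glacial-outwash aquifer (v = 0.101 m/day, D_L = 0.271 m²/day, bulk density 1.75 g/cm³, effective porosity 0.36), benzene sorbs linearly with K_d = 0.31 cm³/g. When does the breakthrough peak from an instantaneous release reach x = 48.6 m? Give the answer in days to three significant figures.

1140 days

Retardation factor R = 1 + ρ_b·K_d/n = 1 + 1.75 × 0.31/0.36 = 2.507.
Sorption retards both mechanisms: v_R = v/R = 0.04029 m/day, D_R = D/R = 0.1081 m²/day.
Peak time from v_R²t² + 2D_R t − x² = 0: t = (√(D_R² + v_R²x²) − D_R)/v_R².
√(D_R² + v_R²x²) = √(0.1081² + 0.04029² × 48.6²) = 1.961; v_R² = 0.001623.
t = (1.961 − 0.1081)/0.001623 = 1140 days.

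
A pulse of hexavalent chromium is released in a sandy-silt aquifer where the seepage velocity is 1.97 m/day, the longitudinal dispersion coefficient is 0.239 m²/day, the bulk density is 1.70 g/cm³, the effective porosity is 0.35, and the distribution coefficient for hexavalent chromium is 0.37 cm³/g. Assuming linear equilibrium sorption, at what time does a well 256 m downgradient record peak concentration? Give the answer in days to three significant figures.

363 days

Retardation factor R = 1 + ρ_b·K_d/n = 1 + 1.70 × 0.37/0.35 = 2.797.
Sorption retards both mechanisms: v_R = v/R = 0.7043 m/day, D_R = D/R = 0.08545 m²/day.
Peak time from v_R²t² + 2D_R t − x² = 0: t = (√(D_R² + v_R²x²) − D_R)/v_R².
√(D_R² + v_R²x²) = √(0.08545² + 0.7043² × 256²) = 180.3; v_R² = 0.4960.
t = (180.3 − 0.08545)/0.4960 = 363 days.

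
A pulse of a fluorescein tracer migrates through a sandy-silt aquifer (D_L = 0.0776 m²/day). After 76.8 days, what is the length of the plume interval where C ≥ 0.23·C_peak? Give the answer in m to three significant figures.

The plume is Gaussian with σ = √(2Dt) = √(2 × 0.0776 × 76.8) = 3.452 m.
C/C_peak = exp(−Δx²/(2σ²)) = 0.23 ⇒ Δx = σ·√(−2 ln 0.23) = 3.452 × 1.714 = 5.917 m.
Width = 2Δx = 11.8 m.

11.8 m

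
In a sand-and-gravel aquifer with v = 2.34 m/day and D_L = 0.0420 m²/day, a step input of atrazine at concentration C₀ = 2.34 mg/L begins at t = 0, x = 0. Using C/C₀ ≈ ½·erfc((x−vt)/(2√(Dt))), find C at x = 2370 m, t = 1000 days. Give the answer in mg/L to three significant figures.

For a continuous step input, C/C₀ ≈ ½·erfc((x−vt)/(2√(Dt))).
vt = 2.34 × 1000 = 2340 m and 2√(Dt) = 2√(0.0420 × 1000) = 12.96 m.
Argument (x−vt)/(2√(Dt)) = (2370 − 2340)/12.96 = 2.315; ½·erfc(2.315) = 0.0005304.
C = 2.34 × 0.0005304 = 0.00124 mg/L.

0.00124 mg/L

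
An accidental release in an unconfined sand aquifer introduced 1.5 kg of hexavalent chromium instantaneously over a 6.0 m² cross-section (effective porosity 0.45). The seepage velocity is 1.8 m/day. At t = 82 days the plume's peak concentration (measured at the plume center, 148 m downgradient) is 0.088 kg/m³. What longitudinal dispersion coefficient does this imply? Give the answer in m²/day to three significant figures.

0.0387 m²/day

At the plume center C_max = M/(n_e·A·√(4πDt)), so D = M²/(4πt·(n_e·A·C_max)²).
n_e·A·C_max = 0.45 × 6.0 × 0.088 = 0.2376 kg/m.
D = 1.5²/(4π × 82 × 0.2376²) = 0.0387 m²/day.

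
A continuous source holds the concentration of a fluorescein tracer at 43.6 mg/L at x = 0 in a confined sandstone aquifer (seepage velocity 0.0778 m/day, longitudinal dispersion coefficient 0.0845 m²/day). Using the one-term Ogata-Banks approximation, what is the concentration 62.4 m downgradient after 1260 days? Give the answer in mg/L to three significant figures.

For a continuous step input, C/C₀ ≈ ½·erfc((x−vt)/(2√(Dt))).
vt = 0.0778 × 1260 = 98.028 m and 2√(Dt) = 2√(0.0845 × 1260) = 20.64 m.
Argument (x−vt)/(2√(Dt)) = (62.4 − 98.028)/20.64 = -1.726; ½·erfc(-1.726) = 0.9927.
C = 43.6 × 0.9927 = 43.3 mg/L.

43.3 mg/L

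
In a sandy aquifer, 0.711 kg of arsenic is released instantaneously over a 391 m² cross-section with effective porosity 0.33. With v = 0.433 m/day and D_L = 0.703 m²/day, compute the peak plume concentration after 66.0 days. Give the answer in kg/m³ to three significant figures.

0.000228 kg/m³

The peak of an instantaneous 1D plume sits at x = vt; there the Gaussian factor is 1 and C_max = M/(n_e·A·√(4πDt)), where n_e·A is the pore area the mass is dissolved in.
√(4πDt) = √(4π × 0.703 × 66.0) = 24.15 m, so C_max = 0.711/(0.33 × 391 × 24.15) = 0.000228 kg/m³.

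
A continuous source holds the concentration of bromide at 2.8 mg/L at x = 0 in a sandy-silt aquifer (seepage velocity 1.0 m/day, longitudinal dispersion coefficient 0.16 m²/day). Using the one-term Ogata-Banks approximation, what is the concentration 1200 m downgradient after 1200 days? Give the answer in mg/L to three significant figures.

For a continuous step input, C/C₀ ≈ ½·erfc((x−vt)/(2√(Dt))).
vt = 1.0 × 1200 = 1200 m and 2√(Dt) = 2√(0.16 × 1200) = 27.71 m.
Argument (x−vt)/(2√(Dt)) = (1200 − 1200)/27.71 = 0; ½·erfc(0) = 0.5000.
C = 2.8 × 0.5000 = 1.40 mg/L.

1.40 mg/L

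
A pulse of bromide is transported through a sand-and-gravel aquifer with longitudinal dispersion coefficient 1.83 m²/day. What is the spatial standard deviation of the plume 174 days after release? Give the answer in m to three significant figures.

25.2 m

Dispersive spreading gives a Gaussian with σ² = 2Dt; advection only shifts the center.
σ = √(2 × 1.83 × 174) = 25.2 m.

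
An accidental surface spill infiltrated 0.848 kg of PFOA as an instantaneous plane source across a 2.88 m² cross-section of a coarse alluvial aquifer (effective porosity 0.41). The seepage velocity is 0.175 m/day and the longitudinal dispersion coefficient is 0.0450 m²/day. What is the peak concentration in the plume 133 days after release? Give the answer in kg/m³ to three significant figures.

The peak of an instantaneous 1D plume sits at x = vt; there the Gaussian factor is 1 and C_max = M/(n_e·A·√(4πDt)), where n_e·A is the pore area the mass is dissolved in.
√(4πDt) = √(4π × 0.0450 × 133) = 8.672 m, so C_max = 0.848/(0.41 × 2.88 × 8.672) = 0.0828 kg/m³.

0.0828 kg/m³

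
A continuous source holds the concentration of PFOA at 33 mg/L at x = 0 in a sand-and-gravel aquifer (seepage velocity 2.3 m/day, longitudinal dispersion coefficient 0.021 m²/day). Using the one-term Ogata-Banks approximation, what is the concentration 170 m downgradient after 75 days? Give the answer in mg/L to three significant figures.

30.4 mg/L

For a continuous step input, C/C₀ ≈ ½·erfc((x−vt)/(2√(Dt))).
vt = 2.3 × 75 = 172.5 m and 2√(Dt) = 2√(0.021 × 75) = 2.510 m.
Argument (x−vt)/(2√(Dt)) = (170 − 172.5)/2.510 = -0.9960; ½·erfc(-0.9960) = 0.9205.
C = 33 × 0.9205 = 30.4 mg/L.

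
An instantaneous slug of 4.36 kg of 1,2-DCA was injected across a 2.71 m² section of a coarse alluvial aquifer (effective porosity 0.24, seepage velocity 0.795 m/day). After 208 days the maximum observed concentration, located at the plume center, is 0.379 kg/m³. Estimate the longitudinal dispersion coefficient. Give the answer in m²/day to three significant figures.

At the plume center C_max = M/(n_e·A·√(4πDt)), so D = M²/(4πt·(n_e·A·C_max)²).
n_e·A·C_max = 0.24 × 2.71 × 0.379 = 0.2465 kg/m.
D = 4.36²/(4π × 208 × 0.2465²) = 0.120 m²/day.

0.120 m²/day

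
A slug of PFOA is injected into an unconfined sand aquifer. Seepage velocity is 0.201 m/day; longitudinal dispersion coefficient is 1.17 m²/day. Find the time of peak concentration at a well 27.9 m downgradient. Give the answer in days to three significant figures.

113 days

For the 1D instantaneous-source solution, setting ∂C/∂t = 0 at fixed x gives v²t² + 2Dt − x² = 0, so t = (√(D² + v²x²) − D)/v².
√(D² + v²x²) = √(1.17² + 0.201² × 27.9²) = 5.729; v² = 0.040401.
t = (5.729 − 1.17)/0.040401 = 113 days (vs. the pure-advection estimate x/v = 139 d).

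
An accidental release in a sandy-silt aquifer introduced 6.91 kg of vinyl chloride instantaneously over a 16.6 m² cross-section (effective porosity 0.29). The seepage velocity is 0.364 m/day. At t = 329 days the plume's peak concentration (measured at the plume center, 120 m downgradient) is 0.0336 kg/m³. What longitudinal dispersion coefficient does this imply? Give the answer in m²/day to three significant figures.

0.441 m²/day

At the plume center C_max = M/(n_e·A·√(4πDt)), so D = M²/(4πt·(n_e·A·C_max)²).
n_e·A·C_max = 0.29 × 16.6 × 0.0336 = 0.1618 kg/m.
D = 6.91²/(4π × 329 × 0.1618²) = 0.441 m²/day.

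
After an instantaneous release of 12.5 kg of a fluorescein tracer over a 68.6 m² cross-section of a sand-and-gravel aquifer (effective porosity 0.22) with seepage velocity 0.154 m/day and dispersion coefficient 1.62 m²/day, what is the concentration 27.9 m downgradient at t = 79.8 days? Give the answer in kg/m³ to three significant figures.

For an instantaneous plane source, C(x,t) = M/(n_e·A·√(4πDt)) · exp(−(x−vt)²/(4Dt)), with n_e·A the pore (flow) area.
Plume center vt = 0.154 × 79.8 = 12.2892 m, so the well at 27.9 m is 15.6108 m downgradient of the peak.
√(4πDt) = 40.31 m, giving peak height M/(n_e·A·√(4πDt)) = 12.5/(0.22 × 68.6 × 40.31) = 0.02055 kg/m³.
(x−vt)²/(4Dt) = (15.6108)²/(4 × 1.62 × 79.8) = 0.4713; exp(−0.4713) = 0.6242.
C = 0.02055 × 0.6242 = 0.0128 kg/m³.

0.0128 kg/m³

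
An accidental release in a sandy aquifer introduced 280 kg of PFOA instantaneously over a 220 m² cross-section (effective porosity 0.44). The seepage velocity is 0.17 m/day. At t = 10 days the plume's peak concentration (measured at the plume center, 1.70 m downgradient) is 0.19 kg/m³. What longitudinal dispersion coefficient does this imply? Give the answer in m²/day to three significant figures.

At the plume center C_max = M/(n_e·A·√(4πDt)), so D = M²/(4πt·(n_e·A·C_max)²).
n_e·A·C_max = 0.44 × 220 × 0.19 = 18.39 kg/m.
D = 280²/(4π × 10 × 18.39²) = 1.84 m²/day.

1.84 m²/day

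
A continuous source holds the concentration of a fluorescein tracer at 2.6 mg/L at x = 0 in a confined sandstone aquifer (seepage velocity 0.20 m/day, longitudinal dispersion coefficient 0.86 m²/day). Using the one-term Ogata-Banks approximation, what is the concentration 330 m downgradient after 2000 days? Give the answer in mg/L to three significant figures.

For a continuous step input, C/C₀ ≈ ½·erfc((x−vt)/(2√(Dt))).
vt = 0.20 × 2000 = 400 m and 2√(Dt) = 2√(0.86 × 2000) = 82.95 m.
Argument (x−vt)/(2√(Dt)) = (330 − 400)/82.95 = -0.8439; ½·erfc(-0.8439) = 0.8837.
C = 2.6 × 0.8837 = 2.30 mg/L.

2.30 mg/L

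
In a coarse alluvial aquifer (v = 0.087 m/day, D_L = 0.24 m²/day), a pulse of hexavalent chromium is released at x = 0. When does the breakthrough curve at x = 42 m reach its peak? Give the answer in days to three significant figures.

For the 1D instantaneous-source solution, setting ∂C/∂t = 0 at fixed x gives v²t² + 2Dt − x² = 0, so t = (√(D² + v²x²) − D)/v².
√(D² + v²x²) = √(0.24² + 0.087² × 42²) = 3.662; v² = 0.007569.
t = (3.662 − 0.24)/0.007569 = 452 days (vs. the pure-advection estimate x/v = 483 d).

452 days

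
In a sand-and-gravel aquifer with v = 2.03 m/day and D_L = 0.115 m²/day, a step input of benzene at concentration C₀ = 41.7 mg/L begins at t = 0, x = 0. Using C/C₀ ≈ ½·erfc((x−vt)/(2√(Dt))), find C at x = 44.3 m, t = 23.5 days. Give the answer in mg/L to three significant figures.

38.7 mg/L

For a continuous step input, C/C₀ ≈ ½·erfc((x−vt)/(2√(Dt))).
vt = 2.03 × 23.5 = 47.705 m and 2√(Dt) = 2√(0.115 × 23.5) = 3.288 m.
Argument (x−vt)/(2√(Dt)) = (44.3 − 47.705)/3.288 = -1.036; ½·erfc(-1.036) = 0.9286.
C = 41.7 × 0.9286 = 38.7 mg/L.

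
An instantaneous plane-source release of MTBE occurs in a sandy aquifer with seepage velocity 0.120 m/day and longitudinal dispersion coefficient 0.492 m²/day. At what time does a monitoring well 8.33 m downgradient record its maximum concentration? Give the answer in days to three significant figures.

For the 1D instantaneous-source solution, setting ∂C/∂t = 0 at fixed x gives v²t² + 2Dt − x² = 0, so t = (√(D² + v²x²) − D)/v².
√(D² + v²x²) = √(0.492² + 0.120² × 8.33²) = 1.114; v² = 0.0144.
t = (1.114 − 0.492)/0.0144 = 43.2 days (vs. the pure-advection estimate x/v = 69.4 d).

43.2 days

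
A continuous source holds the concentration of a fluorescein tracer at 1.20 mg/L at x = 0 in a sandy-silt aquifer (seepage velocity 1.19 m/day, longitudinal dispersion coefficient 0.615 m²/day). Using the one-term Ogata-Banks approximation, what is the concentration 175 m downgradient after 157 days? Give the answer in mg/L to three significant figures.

0.963 mg/L

For a continuous step input, C/C₀ ≈ ½·erfc((x−vt)/(2√(Dt))).
vt = 1.19 × 157 = 186.83 m and 2√(Dt) = 2√(0.615 × 157) = 19.65 m.
Argument (x−vt)/(2√(Dt)) = (175 − 186.83)/19.65 = -0.6020; ½·erfc(-0.6020) = 0.8027.
C = 1.20 × 0.8027 = 0.963 mg/L.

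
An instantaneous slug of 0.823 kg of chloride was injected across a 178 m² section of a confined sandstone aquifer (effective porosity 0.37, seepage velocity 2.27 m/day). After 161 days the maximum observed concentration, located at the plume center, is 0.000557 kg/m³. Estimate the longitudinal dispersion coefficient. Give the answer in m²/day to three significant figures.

At the plume center C_max = M/(n_e·A·√(4πDt)), so D = M²/(4πt·(n_e·A·C_max)²).
n_e·A·C_max = 0.37 × 178 × 0.000557 = 0.03668 kg/m.
D = 0.823²/(4π × 161 × 0.03668²) = 0.249 m²/day.

0.249 m²/day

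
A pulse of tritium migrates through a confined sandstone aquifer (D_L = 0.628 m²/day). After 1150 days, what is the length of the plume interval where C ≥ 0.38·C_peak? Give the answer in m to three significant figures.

106 m

The plume is Gaussian with σ = √(2Dt) = √(2 × 0.628 × 1150) = 38.01 m.
C/C_peak = exp(−Δx²/(2σ²)) = 0.38 ⇒ Δx = σ·√(−2 ln 0.38) = 38.01 × 1.391 = 52.87 m.
Width = 2Δx = 106 m.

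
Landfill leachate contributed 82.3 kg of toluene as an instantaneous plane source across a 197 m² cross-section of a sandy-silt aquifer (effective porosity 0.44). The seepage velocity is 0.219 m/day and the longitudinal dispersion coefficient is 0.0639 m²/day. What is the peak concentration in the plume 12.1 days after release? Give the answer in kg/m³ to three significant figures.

0.305 kg/m³

The peak of an instantaneous 1D plume sits at x = vt; there the Gaussian factor is 1 and C_max = M/(n_e·A·√(4πDt)), where n_e·A is the pore area the mass is dissolved in.
√(4πDt) = √(4π × 0.0639 × 12.1) = 3.117 m, so C_max = 82.3/(0.44 × 197 × 3.117) = 0.305 kg/m³.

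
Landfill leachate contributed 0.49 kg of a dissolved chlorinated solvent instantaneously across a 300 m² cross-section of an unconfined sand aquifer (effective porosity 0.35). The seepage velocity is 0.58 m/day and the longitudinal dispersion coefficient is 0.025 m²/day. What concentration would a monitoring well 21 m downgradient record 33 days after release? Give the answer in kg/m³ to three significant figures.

0.000508 kg/m³

For an instantaneous plane source, C(x,t) = M/(n_e·A·√(4πDt)) · exp(−(x−vt)²/(4Dt)), with n_e·A the pore (flow) area.
Plume center vt = 0.58 × 33 = 19.14 m, so the well at 21 m is 1.86 m downgradient of the peak.
√(4πDt) = 3.220 m, giving peak height M/(n_e·A·√(4πDt)) = 0.49/(0.35 × 300 × 3.220) = 0.001449 kg/m³.
(x−vt)²/(4Dt) = (1.86)²/(4 × 0.025 × 33) = 1.048; exp(−1.048) = 0.3506.
C = 0.001449 × 0.3506 = 0.000508 kg/m³.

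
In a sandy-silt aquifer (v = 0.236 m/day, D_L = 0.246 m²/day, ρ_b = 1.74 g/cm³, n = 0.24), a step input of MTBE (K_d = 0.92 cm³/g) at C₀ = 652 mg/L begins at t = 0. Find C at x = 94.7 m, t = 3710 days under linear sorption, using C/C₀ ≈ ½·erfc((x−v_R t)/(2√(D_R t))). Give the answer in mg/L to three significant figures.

Retardation factor R = 1 + ρ_b·K_d/n = 1 + 1.74 × 0.92/0.24 = 7.670.
Sorption retards both mechanisms: v_R = v/R = 0.03077 m/day, D_R = D/R = 0.03207 m²/day.
v_R·t = 0.03077 × 3710 = 114.1567 m; 2√(D_R t) = 21.82 m; argument = (94.7 − 114.1567)/21.82 = -0.8917.
C = C₀ × ½·erfc(-0.8917) = 652 × 0.8964 = 584 mg/L.

584 mg/L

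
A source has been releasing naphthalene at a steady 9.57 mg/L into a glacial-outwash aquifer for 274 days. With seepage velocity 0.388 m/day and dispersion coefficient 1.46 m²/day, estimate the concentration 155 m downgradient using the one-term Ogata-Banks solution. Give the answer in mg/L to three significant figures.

For a continuous step input, C/C₀ ≈ ½·erfc((x−vt)/(2√(Dt))).
vt = 0.388 × 274 = 106.312 m and 2√(Dt) = 2√(1.46 × 274) = 40.00 m.
Argument (x−vt)/(2√(Dt)) = (155 − 106.312)/40.00 = 1.217; ½·erfc(1.217) = 0.04262.
C = 9.57 × 0.04262 = 0.408 mg/L.

0.408 mg/L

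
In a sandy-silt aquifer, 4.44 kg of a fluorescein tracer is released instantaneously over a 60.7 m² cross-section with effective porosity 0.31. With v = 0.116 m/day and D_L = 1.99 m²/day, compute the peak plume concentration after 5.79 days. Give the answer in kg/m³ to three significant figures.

The peak of an instantaneous 1D plume sits at x = vt; there the Gaussian factor is 1 and C_max = M/(n_e·A·√(4πDt)), where n_e·A is the pore area the mass is dissolved in.
√(4πDt) = √(4π × 1.99 × 5.79) = 12.03 m, so C_max = 4.44/(0.31 × 60.7 × 12.03) = 0.0196 kg/m³.

0.0196 kg/m³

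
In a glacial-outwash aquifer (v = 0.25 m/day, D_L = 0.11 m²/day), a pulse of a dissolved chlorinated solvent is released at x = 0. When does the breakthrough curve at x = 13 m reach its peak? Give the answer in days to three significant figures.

For the 1D instantaneous-source solution, setting ∂C/∂t = 0 at fixed x gives v²t² + 2Dt − x² = 0, so t = (√(D² + v²x²) − D)/v².
√(D² + v²x²) = √(0.11² + 0.25² × 13²) = 3.252; v² = 0.0625.
t = (3.252 − 0.11)/0.0625 = 50.3 days (vs. the pure-advection estimate x/v = 52.0 d).

50.3 days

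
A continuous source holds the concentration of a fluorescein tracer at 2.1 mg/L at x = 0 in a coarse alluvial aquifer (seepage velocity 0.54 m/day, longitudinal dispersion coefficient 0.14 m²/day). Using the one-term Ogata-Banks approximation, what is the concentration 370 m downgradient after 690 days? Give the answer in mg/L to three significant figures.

For a continuous step input, C/C₀ ≈ ½·erfc((x−vt)/(2√(Dt))).
vt = 0.54 × 690 = 372.6 m and 2√(Dt) = 2√(0.14 × 690) = 19.66 m.
Argument (x−vt)/(2√(Dt)) = (370 − 372.6)/19.66 = -0.1322; ½·erfc(-0.1322) = 0.5742.
C = 2.1 × 0.5742 = 1.21 mg/L.

1.21 mg/L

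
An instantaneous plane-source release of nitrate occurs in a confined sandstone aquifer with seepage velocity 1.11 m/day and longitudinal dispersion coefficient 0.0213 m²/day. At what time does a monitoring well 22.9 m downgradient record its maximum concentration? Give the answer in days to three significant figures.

20.6 days

For the 1D instantaneous-source solution, setting ∂C/∂t = 0 at fixed x gives v²t² + 2Dt − x² = 0, so t = (√(D² + v²x²) − D)/v².
√(D² + v²x²) = √(0.0213² + 1.11² × 22.9²) = 25.42; v² = 1.2321.
t = (25.42 − 0.0213)/1.2321 = 20.6 days (vs. the pure-advection estimate x/v = 20.6 d).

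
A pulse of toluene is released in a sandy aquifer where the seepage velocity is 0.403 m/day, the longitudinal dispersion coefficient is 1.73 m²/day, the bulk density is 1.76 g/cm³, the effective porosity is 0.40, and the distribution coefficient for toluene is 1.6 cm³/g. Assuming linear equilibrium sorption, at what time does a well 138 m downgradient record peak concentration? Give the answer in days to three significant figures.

Retardation factor R = 1 + ρ_b·K_d/n = 1 + 1.76 × 1.6/0.40 = 8.040.
Sorption retards both mechanisms: v_R = v/R = 0.05012 m/day, D_R = D/R = 0.2152 m²/day.
Peak time from v_R²t² + 2D_R t − x² = 0: t = (√(D_R² + v_R²x²) − D_R)/v_R².
√(D_R² + v_R²x²) = √(0.2152² + 0.05012² × 138²) = 6.920; v_R² = 0.002512.
t = (6.920 − 0.2152)/0.002512 = 2670 days.

2670 days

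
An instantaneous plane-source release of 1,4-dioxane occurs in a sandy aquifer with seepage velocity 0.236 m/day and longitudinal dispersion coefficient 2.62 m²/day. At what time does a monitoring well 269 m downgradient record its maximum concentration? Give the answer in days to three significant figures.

1090 days

For the 1D instantaneous-source solution, setting ∂C/∂t = 0 at fixed x gives v²t² + 2Dt − x² = 0, so t = (√(D² + v²x²) − D)/v².
√(D² + v²x²) = √(2.62² + 0.236² × 269²) = 63.54; v² = 0.055696.
t = (63.54 − 2.62)/0.055696 = 1090 days (vs. the pure-advection estimate x/v = 1140 d).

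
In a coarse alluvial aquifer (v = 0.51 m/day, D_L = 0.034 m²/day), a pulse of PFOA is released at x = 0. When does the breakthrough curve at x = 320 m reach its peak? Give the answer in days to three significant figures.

For the 1D instantaneous-source solution, setting ∂C/∂t = 0 at fixed x gives v²t² + 2Dt − x² = 0, so t = (√(D² + v²x²) − D)/v².
√(D² + v²x²) = √(0.034² + 0.51² × 320²) = 163.2; v² = 0.2601.
t = (163.2 − 0.034)/0.2601 = 627 days (vs. the pure-advection estimate x/v = 627 d).

627 days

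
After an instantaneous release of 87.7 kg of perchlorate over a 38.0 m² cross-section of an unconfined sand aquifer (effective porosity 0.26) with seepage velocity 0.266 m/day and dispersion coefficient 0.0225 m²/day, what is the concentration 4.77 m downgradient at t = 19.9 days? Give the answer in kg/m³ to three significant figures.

3.21 kg/m³

For an instantaneous plane source, C(x,t) = M/(n_e·A·√(4πDt)) · exp(−(x−vt)²/(4Dt)), with n_e·A the pore (flow) area.
Plume center vt = 0.266 × 19.9 = 5.2934 m, so the well at 4.77 m is 0.5234 m upgradient of the peak.
√(4πDt) = 2.372 m, giving peak height M/(n_e·A·√(4πDt)) = 87.7/(0.26 × 38.0 × 2.372) = 3.742 kg/m³.
(x−vt)²/(4Dt) = (-0.5234)²/(4 × 0.0225 × 19.9) = 0.1530; exp(−0.1530) = 0.8581.
C = 3.742 × 0.8581 = 3.21 kg/m³.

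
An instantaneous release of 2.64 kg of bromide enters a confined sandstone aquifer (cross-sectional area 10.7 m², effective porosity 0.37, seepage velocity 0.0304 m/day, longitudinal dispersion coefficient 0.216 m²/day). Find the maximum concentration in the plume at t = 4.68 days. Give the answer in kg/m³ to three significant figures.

0.187 kg/m³

The peak of an instantaneous 1D plume sits at x = vt; there the Gaussian factor is 1 and C_max = M/(n_e·A·√(4πDt)), where n_e·A is the pore area the mass is dissolved in.
√(4πDt) = √(4π × 0.216 × 4.68) = 3.564 m, so C_max = 2.64/(0.37 × 10.7 × 3.564) = 0.187 kg/m³.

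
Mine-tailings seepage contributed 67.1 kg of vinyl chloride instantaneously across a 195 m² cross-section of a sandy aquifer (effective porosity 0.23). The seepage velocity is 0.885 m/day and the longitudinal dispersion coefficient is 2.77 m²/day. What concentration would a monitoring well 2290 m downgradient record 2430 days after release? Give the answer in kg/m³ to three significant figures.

0.00250 kg/m³

For an instantaneous plane source, C(x,t) = M/(n_e·A·√(4πDt)) · exp(−(x−vt)²/(4Dt)), with n_e·A the pore (flow) area.
Plume center vt = 0.885 × 2430 = 2150.55 m, so the well at 2290 m is 139.45 m downgradient of the peak.
√(4πDt) = 290.8 m, giving peak height M/(n_e·A·√(4πDt)) = 67.1/(0.23 × 195 × 290.8) = 0.005145 kg/m³.
(x−vt)²/(4Dt) = (139.45)²/(4 × 2.77 × 2430) = 0.7223; exp(−0.7223) = 0.4856.
C = 0.005145 × 0.4856 = 0.00250 kg/m³.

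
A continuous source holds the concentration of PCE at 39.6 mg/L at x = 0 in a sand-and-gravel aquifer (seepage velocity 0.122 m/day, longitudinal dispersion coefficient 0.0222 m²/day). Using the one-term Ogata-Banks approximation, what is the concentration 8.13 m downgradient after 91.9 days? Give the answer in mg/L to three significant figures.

For a continuous step input, C/C₀ ≈ ½·erfc((x−vt)/(2√(Dt))).
vt = 0.122 × 91.9 = 11.2118 m and 2√(Dt) = 2√(0.0222 × 91.9) = 2.857 m.
Argument (x−vt)/(2√(Dt)) = (8.13 − 11.2118)/2.857 = -1.079; ½·erfc(-1.079) = 0.9365.
C = 39.6 × 0.9365 = 37.1 mg/L.

37.1 mg/L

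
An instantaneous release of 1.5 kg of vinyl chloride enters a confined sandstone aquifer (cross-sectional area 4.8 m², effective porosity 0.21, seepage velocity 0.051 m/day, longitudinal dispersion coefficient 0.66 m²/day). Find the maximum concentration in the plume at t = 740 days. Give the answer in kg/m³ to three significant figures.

0.0190 kg/m³

The peak of an instantaneous 1D plume sits at x = vt; there the Gaussian factor is 1 and C_max = M/(n_e·A·√(4πDt)), where n_e·A is the pore area the mass is dissolved in.
√(4πDt) = √(4π × 0.66 × 740) = 78.34 m, so C_max = 1.5/(0.21 × 4.8 × 78.34) = 0.0190 kg/m³.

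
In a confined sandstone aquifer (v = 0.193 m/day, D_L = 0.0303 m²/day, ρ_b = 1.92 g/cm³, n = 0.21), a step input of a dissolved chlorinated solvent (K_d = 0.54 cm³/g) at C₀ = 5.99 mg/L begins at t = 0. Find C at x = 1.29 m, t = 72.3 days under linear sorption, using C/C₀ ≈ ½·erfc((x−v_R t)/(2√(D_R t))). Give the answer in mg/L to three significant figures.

5.34 mg/L

Retardation factor R = 1 + ρ_b·K_d/n = 1 + 1.92 × 0.54/0.21 = 5.937.
Sorption retards both mechanisms: v_R = v/R = 0.03251 m/day, D_R = D/R = 0.005104 m²/day.
v_R·t = 0.03251 × 72.3 = 2.350473 m; 2√(D_R t) = 1.215 m; argument = (1.29 − 2.350473)/1.215 = -0.8728.
C = C₀ × ½·erfc(-0.8728) = 5.99 × 0.8915 = 5.34 mg/L.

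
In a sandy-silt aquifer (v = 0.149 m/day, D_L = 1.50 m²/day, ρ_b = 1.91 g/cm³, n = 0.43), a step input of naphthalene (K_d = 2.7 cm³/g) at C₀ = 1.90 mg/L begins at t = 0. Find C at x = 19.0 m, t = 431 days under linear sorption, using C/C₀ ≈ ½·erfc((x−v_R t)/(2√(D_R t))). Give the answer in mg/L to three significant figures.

Retardation factor R = 1 + ρ_b·K_d/n = 1 + 1.91 × 2.7/0.43 = 12.99.
Sorption retards both mechanisms: v_R = v/R = 0.01147 m/day, D_R = D/R = 0.1155 m²/day.
v_R·t = 0.01147 × 431 = 4.94357 m; 2√(D_R t) = 14.11 m; argument = (19.0 − 4.94357)/14.11 = 0.9962.
C = C₀ × ½·erfc(0.9962) = 1.90 × 0.07944 = 0.151 mg/L.

0.151 mg/L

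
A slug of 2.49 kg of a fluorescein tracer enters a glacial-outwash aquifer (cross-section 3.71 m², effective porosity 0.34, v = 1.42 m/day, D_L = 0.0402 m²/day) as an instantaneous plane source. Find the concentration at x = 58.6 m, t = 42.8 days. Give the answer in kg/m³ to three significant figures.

For an instantaneous plane source, C(x,t) = M/(n_e·A·√(4πDt)) · exp(−(x−vt)²/(4Dt)), with n_e·A the pore (flow) area.
Plume center vt = 1.42 × 42.8 = 60.776 m, so the well at 58.6 m is 2.176 m upgradient of the peak.
√(4πDt) = 4.650 m, giving peak height M/(n_e·A·√(4πDt)) = 2.49/(0.34 × 3.71 × 4.650) = 0.4245 kg/m³.
(x−vt)²/(4Dt) = (-2.176)²/(4 × 0.0402 × 42.8) = 0.6880; exp(−0.6880) = 0.5026.
C = 0.4245 × 0.5026 = 0.213 kg/m³.

0.213 kg/m³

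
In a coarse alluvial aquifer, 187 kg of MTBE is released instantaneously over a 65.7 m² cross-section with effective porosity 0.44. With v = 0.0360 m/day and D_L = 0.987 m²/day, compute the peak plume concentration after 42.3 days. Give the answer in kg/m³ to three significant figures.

The peak of an instantaneous 1D plume sits at x = vt; there the Gaussian factor is 1 and C_max = M/(n_e·A·√(4πDt)), where n_e·A is the pore area the mass is dissolved in.
√(4πDt) = √(4π × 0.987 × 42.3) = 22.91 m, so C_max = 187/(0.44 × 65.7 × 22.91) = 0.282 kg/m³.

0.282 kg/m³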